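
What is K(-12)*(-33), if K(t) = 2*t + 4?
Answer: 660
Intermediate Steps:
K(t) = 4 + 2*t
K(-12)*(-33) = (4 + 2*(-12))*(-33) = (4 - 24)*(-33) = -20*(-33) = 660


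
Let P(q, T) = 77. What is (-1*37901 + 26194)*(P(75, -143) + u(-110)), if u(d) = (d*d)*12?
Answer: -1700757839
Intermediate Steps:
u(d) = 12*d² (u(d) = d²*12 = 12*d²)
(-1*37901 + 26194)*(P(75, -143) + u(-110)) = (-1*37901 + 26194)*(77 + 12*(-110)²) = (-37901 + 26194)*(77 + 12*12100) = -11707*(77 + 145200) = -11707*145277 = -1700757839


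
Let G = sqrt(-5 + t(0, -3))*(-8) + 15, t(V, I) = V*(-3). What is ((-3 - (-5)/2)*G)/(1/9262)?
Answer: -69465 + 37048*I*sqrt(5) ≈ -69465.0 + 82842.0*I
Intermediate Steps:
t(V, I) = -3*V
G = 15 - 8*I*sqrt(5) (G = sqrt(-5 - 3*0)*(-8) + 15 = sqrt(-5 + 0)*(-8) + 15 = sqrt(-5)*(-8) + 15 = (I*sqrt(5))*(-8) + 15 = -8*I*sqrt(5) + 15 = 15 - 8*I*sqrt(5) ≈ 15.0 - 17.889*I)
((-3 - (-5)/2)*G)/(1/9262) = ((-3 - (-5)/2)*(15 - 8*I*sqrt(5)))/(1/9262) = ((-3 - 1*(-5/2))*(15 - 8*I*sqrt(5)))*9262 = ((-3 + 5/2)*(15 - 8*I*sqrt(5)))*9262 = -(15 - 8*I*sqrt(5))/2*9262 = (-15/2 + 4*I*sqrt(5))*9262 = -69465 + 37048*I*sqrt(5)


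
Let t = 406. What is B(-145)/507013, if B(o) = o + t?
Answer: 261/507013 ≈ 0.00051478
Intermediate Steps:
B(o) = 406 + o (B(o) = o + 406 = 406 + o)
B(-145)/507013 = (406 - 145)/507013 = 261*(1/507013) = 261/507013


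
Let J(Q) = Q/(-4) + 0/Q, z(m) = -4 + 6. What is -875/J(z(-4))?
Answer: 1750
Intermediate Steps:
z(m) = 2
J(Q) = -Q/4 (J(Q) = Q*(-1/4) + 0 = -Q/4 + 0 = -Q/4)
-875/J(z(-4)) = -875/((-1/4*2)) = -875/(-1/2) = -875*(-2) = 1750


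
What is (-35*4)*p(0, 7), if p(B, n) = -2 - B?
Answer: 280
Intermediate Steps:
(-35*4)*p(0, 7) = (-35*4)*(-2 - 1*0) = -140*(-2 + 0) = -140*(-2) = 280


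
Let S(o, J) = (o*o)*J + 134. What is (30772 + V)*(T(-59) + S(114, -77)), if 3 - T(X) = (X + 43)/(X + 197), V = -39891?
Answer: 629560139153/69 ≈ 9.1241e+9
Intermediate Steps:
S(o, J) = 134 + J*o² (S(o, J) = o²*J + 134 = J*o² + 134 = 134 + J*o²)
T(X) = 3 - (43 + X)/(197 + X) (T(X) = 3 - (X + 43)/(X + 197) = 3 - (43 + X)/(197 + X))
(30772 + V)*(T(-59) + S(114, -77)) = (30772 - 39891)*(2*(274 - 59)/(197 - 59) + (134 - 77*114²)) = -9119*(2*215/138 + (134 - 77*12996)) = -9119*(2*(1/138)*215 + (134 - 1000692)) = -9119*(215/69 - 1000558) = -9119*(-69038287/69) = 629560139153/69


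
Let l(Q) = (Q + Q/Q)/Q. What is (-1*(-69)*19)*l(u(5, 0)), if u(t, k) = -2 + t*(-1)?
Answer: 7866/7 ≈ 1123.7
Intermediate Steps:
u(t, k) = -2 - t
l(Q) = (1 + Q)/Q (l(Q) = (Q + 1)/Q = (1 + Q)/Q)
(-1*(-69)*19)*l(u(5, 0)) = (-1*(-69)*19)*((1 + (-2 - 1*5))/(-2 - 1*5)) = (69*19)*((1 + (-2 - 5))/(-2 - 5)) = 1311*((1 - 7)/(-7)) = 1311*(-⅐*(-6)) = 1311*(6/7) = 7866/7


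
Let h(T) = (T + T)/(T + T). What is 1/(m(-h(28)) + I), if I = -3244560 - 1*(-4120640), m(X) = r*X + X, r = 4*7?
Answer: 1/876051 ≈ 1.1415e-6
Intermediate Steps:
h(T) = 1 (h(T) = (2*T)/((2*T)) = (2*T)*(1/(2*T)) = 1)
r = 28
m(X) = 29*X (m(X) = 28*X + X = 29*X)
I = 876080 (I = -3244560 + 4120640 = 876080)
1/(m(-h(28)) + I) = 1/(29*(-1*1) + 876080) = 1/(29*(-1) + 876080) = 1/(-29 + 876080) = 1/876051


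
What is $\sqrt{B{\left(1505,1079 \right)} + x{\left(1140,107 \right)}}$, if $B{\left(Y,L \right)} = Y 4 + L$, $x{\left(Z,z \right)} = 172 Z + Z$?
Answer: $\sqrt{204319} \approx 452.02$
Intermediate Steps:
$x{\left(Z,z \right)} = 173 Z$
$B{\left(Y,L \right)} = L + 4 Y$ ($B{\left(Y,L \right)} = 4 Y + L = L + 4 Y$)
$\sqrt{B{\left(1505,1079 \right)} + x{\left(1140,107 \right)}} = \sqrt{\left(1079 + 4 \cdot 1505\right) + 173 \cdot 1140} = \sqrt{\left(1079 + 6020\right) + 197220} = \sqrt{7099 + 197220} = \sqrt{204319}$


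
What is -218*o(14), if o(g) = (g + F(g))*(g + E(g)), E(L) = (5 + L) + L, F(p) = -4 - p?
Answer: 40984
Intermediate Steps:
E(L) = 5 + 2*L
o(g) = -20 - 12*g (o(g) = (g + (-4 - g))*(g + (5 + 2*g)) = -4*(5 + 3*g) = -20 - 12*g)
-218*o(14) = -218*(-20 - 12*14) = -218*(-20 - 168) = -218*(-188) = 40984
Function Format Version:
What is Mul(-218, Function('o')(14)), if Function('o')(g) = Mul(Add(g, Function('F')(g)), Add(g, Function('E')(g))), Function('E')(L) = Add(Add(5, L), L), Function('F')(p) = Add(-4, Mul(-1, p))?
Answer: 40984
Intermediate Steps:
Function('E')(L) = Add(5, Mul(2, L))
Function('o')(g) = Add(-20, Mul(-12, g)) (Function('o')(g) = Mul(Add(g, Add(-4, Mul(-1, g))), Add(g, Add(5, Mul(2, g)))) = Mul(-4, Add(5, Mul(3, g))) = Add(-20, Mul(-12, g)))
Mul(-218, Function('o')(14)) = Mul(-218, Add(-20, Mul(-12, 14))) = Mul(-218, Add(-20, -168)) = Mul(-218, -188) = 40984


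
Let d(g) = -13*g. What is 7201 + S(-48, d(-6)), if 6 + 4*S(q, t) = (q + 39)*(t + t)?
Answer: 13697/2 ≈ 6848.5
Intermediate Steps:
S(q, t) = -3/2 + t*(39 + q)/2 (S(q, t) = -3/2 + ((q + 39)*(t + t))/4 = -3/2 + ((39 + q)*(2*t))/4 = -3/2 + (2*t*(39 + q))/4 = -3/2 + t*(39 + q)/2)
7201 + S(-48, d(-6)) = 7201 + (-3/2 + 39*(-13*(-6))/2 + (½)*(-48)*(-13*(-6))) = 7201 + (-3/2 + (39/2)*78 + (½)*(-48)*78) = 7201 + (-3/2 + 1521 - 1872) = 7201 - 705/2 = 13697/2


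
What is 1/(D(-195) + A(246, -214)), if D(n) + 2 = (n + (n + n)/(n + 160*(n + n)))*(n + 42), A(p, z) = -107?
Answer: 107/3180580 ≈ 3.3642e-5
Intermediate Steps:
D(n) = -2 + (42 + n)*(2/321 + n) (D(n) = -2 + (n + (n + n)/(n + 160*(n + n)))*(n + 42) = -2 + (n + (2*n)/(n + 160*(2*n)))*(42 + n) = -2 + (n + (2*n)/(n + 320*n))*(42 + n) = -2 + (n + (2*n)/((321*n)))*(42 + n) = -2 + (n + (2*n)*(1/(321*n)))*(42 + n) = -2 + (n + 2/321)*(42 + n) = -2 + (2/321 + n)*(42 + n) = -2 + (42 + n)*(2/321 + n))
1/(D(-195) + A(246, -214)) = 1/((-186/107 + (-195)² + (13484/321)*(-195)) - 107) = 1/((-186/107 + 38025 - 876460/107) - 107) = 1/(3192029/107 - 107) = 1/(3180580/107) = 107/3180580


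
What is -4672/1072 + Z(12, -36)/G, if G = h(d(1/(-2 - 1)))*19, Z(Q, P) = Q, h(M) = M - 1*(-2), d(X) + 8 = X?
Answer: -107824/24187 ≈ -4.4579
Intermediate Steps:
d(X) = -8 + X
h(M) = 2 + M (h(M) = M + 2 = 2 + M)
G = -361/3 (G = (2 + (-8 + 1/(-2 - 1)))*19 = (2 + (-8 + 1/(-3)))*19 = (2 + (-8 - ⅓))*19 = (2 - 25/3)*19 = -19/3*19 = -361/3 ≈ -120.33)
-4672/1072 + Z(12, -36)/G = -4672/1072 + 12/(-361/3) = -4672*1/1072 + 12*(-3/361) = -292/67 - 36/361 = -107824/24187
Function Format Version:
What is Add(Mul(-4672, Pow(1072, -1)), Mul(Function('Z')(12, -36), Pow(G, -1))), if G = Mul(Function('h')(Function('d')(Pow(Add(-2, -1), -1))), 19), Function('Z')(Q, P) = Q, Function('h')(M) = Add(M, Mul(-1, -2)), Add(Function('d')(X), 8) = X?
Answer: Rational(-107824, 24187) ≈ -4.4579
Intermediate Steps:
Function('d')(X) = Add(-8, X)
Function('h')(M) = Add(2, M) (Function('h')(M) = Add(M, 2) = Add(2, M))
G = Rational(-361, 3) (G = Mul(Add(2, Add(-8, Pow(Add(-2, -1), -1))), 19) = Mul(Add(2, Add(-8, Pow(-3, -1))), 19) = Mul(Add(2, Add(-8, Rational(-1, 3))), 19) = Mul(Add(2, Rational(-25, 3)), 19) = Mul(Rational(-19, 3), 19) = Rational(-361, 3) ≈ -120.33)
Add(Mul(-4672, Pow(1072, -1)), Mul(Function('Z')(12, -36), Pow(G, -1))) = Add(Mul(-4672, Pow(1072, -1)), Mul(12, Pow(Rational(-361, 3), -1))) = Add(Mul(-4672, Rational(1, 1072)), Mul(12, Rational(-3, 361))) = Add(Rational(-292, 67), Rational(-36, 361)) = Rational(-107824, 24187)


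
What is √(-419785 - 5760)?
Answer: I*√425545 ≈ 652.34*I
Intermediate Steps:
√(-419785 - 5760) = √(-425545) = I*√425545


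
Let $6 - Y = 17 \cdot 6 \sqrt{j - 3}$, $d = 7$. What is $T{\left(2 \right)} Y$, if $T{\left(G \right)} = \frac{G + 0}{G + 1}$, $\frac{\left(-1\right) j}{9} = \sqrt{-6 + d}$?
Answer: $4 - 136 i \sqrt{3} \approx 4.0 - 235.56 i$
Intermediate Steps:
$j = -9$ ($j = - 9 \sqrt{-6 + 7} = - 9 \sqrt{1} = \left(-9\right) 1 = -9$)
$Y = 6 - 204 i \sqrt{3}$ ($Y = 6 - 17 \cdot 6 \sqrt{-9 - 3} = 6 - 102 \sqrt{-12} = 6 - 102 \cdot 2 i \sqrt{3} = 6 - 204 i \sqrt{3} \approx 6.0 - 353.34 i$)
$T{\left(G \right)} = \frac{G}{1 + G}$
$T{\left(2 \right)} Y = \frac{2}{1 + 2} \left(6 - 204 i \sqrt{3}\right) = \frac{2}{3} \left(6 - 204 i \sqrt{3}\right) = 2 \cdot \frac{1}{3} \left(6 - 204 i \sqrt{3}\right) = \frac{2 \left(6 - 204 i \sqrt{3}\right)}{3} = 4 - 136 i \sqrt{3}$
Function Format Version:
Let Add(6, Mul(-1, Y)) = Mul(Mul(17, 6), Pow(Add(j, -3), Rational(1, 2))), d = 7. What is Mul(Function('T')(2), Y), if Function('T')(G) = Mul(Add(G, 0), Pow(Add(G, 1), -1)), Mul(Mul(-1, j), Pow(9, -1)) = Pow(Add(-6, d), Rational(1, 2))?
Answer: Add(4, Mul(-136, I, Pow(3, Rational(1, 2)))) ≈ Add(4.0000, Mul(-235.56, I))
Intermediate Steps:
j = -9 (j = Mul(-9, Pow(Add(-6, 7), Rational(1, 2))) = Mul(-9, Pow(1, Rational(1, 2))) = Mul(-9, 1) = -9)
Y = Add(6, Mul(-204, I, Pow(3, Rational(1, 2)))) (Y = Add(6, Mul(-1, Mul(Mul(17, 6), Pow(Add(-9, -3), Rational(1, 2))))) = Add(6, Mul(-1, Mul(102, Pow(-12, Rational(1, 2))))) = Add(6, Mul(-1, Mul(102, Mul(2, I, Pow(3, Rational(1, 2)))))) = Add(6, Mul(-1, Mul(204, I, Pow(3, Rational(1, 2))))) = Add(6, Mul(-204, I, Pow(3, Rational(1, 2)))) ≈ Add(6.0000, Mul(-353.34, I)))
Function('T')(G) = Mul(G, Pow(Add(1, G), -1))
Mul(Function('T')(2), Y) = Mul(Mul(2, Pow(Add(1, 2), -1)), Add(6, Mul(-204, I, Pow(3, Rational(1, 2))))) = Mul(Mul(2, Pow(3, -1)), Add(6, Mul(-204, I, Pow(3, Rational(1, 2))))) = Mul(Mul(2, Rational(1, 3)), Add(6, Mul(-204, I, Pow(3, Rational(1, 2))))) = Mul(Rational(2, 3), Add(6, Mul(-204, I, Pow(3, Rational(1, 2))))) = Add(4, Mul(-136, I, Pow(3, Rational(1, 2))))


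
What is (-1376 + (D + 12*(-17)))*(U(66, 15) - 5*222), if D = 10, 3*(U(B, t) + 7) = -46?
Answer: 5333290/3 ≈ 1.7778e+6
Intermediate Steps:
U(B, t) = -67/3 (U(B, t) = -7 + (⅓)*(-46) = -7 - 46/3 = -67/3)
(-1376 + (D + 12*(-17)))*(U(66, 15) - 5*222) = (-1376 + (10 + 12*(-17)))*(-67/3 - 5*222) = (-1376 + (10 - 204))*(-67/3 - 1110) = (-1376 - 194)*(-3397/3) = -1570*(-3397/3) = 5333290/3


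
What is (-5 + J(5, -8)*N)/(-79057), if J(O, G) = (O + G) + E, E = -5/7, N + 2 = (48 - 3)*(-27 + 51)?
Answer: 4009/79057 ≈ 0.050710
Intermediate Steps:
N = 1078 (N = -2 + (48 - 3)*(-27 + 51) = -2 + 45*24 = -2 + 1080 = 1078)
E = -5/7 (E = -5*⅐ = -5/7 ≈ -0.71429)
J(O, G) = -5/7 + G + O (J(O, G) = (O + G) - 5/7 = (G + O) - 5/7 = -5/7 + G + O)
(-5 + J(5, -8)*N)/(-79057) = (-5 + (-5/7 - 8 + 5)*1078)/(-79057) = (-5 - 26/7*1078)*(-1/79057) = (-5 - 4004)*(-1/79057) = -4009*(-1/79057) = 4009/79057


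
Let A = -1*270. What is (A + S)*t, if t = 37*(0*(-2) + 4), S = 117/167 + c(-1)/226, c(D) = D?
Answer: -752140810/18871 ≈ -39857.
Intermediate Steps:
A = -270
S = 26275/37742 (S = 117/167 - 1/226 = 26275/37742 ≈ 0.69617)
t = 148 (t = 37*(0 + 4) = 37*4 = 148)
(A + S)*t = (-270 + 26275/37742)*148 = -10164065/37742*148 = -752140810/18871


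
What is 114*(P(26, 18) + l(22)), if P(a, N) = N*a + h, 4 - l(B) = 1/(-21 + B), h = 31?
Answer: 57228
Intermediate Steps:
l(B) = 4 - 1/(-21 + B)
P(a, N) = 31 + N*a (P(a, N) = N*a + 31 = 31 + N*a)
114*(P(26, 18) + l(22)) = 114*((31 + 18*26) + (-85 + 4*22)/(-21 + 22)) = 114*((31 + 468) + (-85 + 88)/1) = 114*(499 + 1*3) = 114*(499 + 3) = 114*502 = 57228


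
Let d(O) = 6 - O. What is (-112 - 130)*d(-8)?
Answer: -3388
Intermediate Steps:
(-112 - 130)*d(-8) = (-112 - 130)*(6 - 1*(-8)) = -242*(6 + 8) = -242*14 = -3388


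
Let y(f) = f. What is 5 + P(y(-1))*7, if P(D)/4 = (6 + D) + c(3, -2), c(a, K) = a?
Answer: 229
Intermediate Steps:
P(D) = 36 + 4*D (P(D) = 4*((6 + D) + 3) = 4*(9 + D) = 36 + 4*D)
5 + P(y(-1))*7 = 5 + (36 + 4*(-1))*7 = 5 + (36 - 4)*7 = 5 + 32*7 = 5 + 224 = 229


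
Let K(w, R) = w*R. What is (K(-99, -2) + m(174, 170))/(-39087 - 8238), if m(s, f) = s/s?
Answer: -199/47325 ≈ -0.0042050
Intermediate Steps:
K(w, R) = R*w
m(s, f) = 1
(K(-99, -2) + m(174, 170))/(-39087 - 8238) = (-2*(-99) + 1)/(-39087 - 8238) = (198 + 1)/(-47325) = 199*(-1/47325) = -199/47325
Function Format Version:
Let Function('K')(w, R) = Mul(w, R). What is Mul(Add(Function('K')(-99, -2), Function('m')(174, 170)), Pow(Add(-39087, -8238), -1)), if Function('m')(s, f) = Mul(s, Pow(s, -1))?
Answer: Rational(-199, 47325) ≈ -0.0042050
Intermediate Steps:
Function('K')(w, R) = Mul(R, w)
Function('m')(s, f) = 1
Mul(Add(Function('K')(-99, -2), Function('m')(174, 170)), Pow(Add(-39087, -8238), -1)) = Mul(Add(Mul(-2, -99), 1), Pow(Add(-39087, -8238), -1)) = Mul(Add(198, 1), Pow(-47325, -1)) = Mul(199, Rational(-1, 47325)) = Rational(-199, 47325)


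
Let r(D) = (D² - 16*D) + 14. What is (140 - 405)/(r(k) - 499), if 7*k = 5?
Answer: 2597/4860 ≈ 0.53436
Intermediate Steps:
k = 5/7 (k = (⅐)*5 = 5/7 ≈ 0.71429)
r(D) = 14 + D² - 16*D
(140 - 405)/(r(k) - 499) = (140 - 405)/((14 + (5/7)² - 16*5/7) - 499) = -265/((14 + 25/49 - 80/7) - 499) = -265/(151/49 - 499) = -265/(-24300/49) = -265*(-49/24300) = 2597/4860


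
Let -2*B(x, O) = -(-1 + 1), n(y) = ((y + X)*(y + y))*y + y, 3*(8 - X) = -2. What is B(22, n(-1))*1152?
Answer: 0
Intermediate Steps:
X = 26/3 (X = 8 - ⅓*(-2) = 8 + ⅔ = 26/3 ≈ 8.6667)
n(y) = y + 2*y²*(26/3 + y) (n(y) = ((y + 26/3)*(y + y))*y + y = ((26/3 + y)*(2*y))*y + y = (2*y*(26/3 + y))*y + y = 2*y²*(26/3 + y) + y = y + 2*y²*(26/3 + y))
B(x, O) = 0 (B(x, O) = -(-1)*(-1 + 1)/2 = -(-1)*0/2 = -½*0 = 0)
B(22, n(-1))*1152 = 0*1152 = 0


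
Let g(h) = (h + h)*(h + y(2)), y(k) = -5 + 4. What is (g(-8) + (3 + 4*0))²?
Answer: 21609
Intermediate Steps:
y(k) = -1
g(h) = 2*h*(-1 + h) (g(h) = (h + h)*(h - 1) = (2*h)*(-1 + h) = 2*h*(-1 + h))
(g(-8) + (3 + 4*0))² = (2*(-8)*(-1 - 8) + (3 + 4*0))² = (2*(-8)*(-9) + (3 + 0))² = (144 + 3)² = 147² = 21609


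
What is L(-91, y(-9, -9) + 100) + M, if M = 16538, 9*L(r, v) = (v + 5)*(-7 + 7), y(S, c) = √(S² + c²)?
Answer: 16538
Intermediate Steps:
L(r, v) = 0 (L(r, v) = ((v + 5)*(-7 + 7))/9 = ((5 + v)*0)/9 = (⅑)*0 = 0)
L(-91, y(-9, -9) + 100) + M = 0 + 16538 = 16538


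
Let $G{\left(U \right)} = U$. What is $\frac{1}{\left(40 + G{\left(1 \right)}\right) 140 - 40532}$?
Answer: $- \frac{1}{34792} \approx -2.8742 \cdot 10^{-5}$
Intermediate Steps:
$\frac{1}{\left(40 + G{\left(1 \right)}\right) 140 - 40532} = \frac{1}{\left(40 + 1\right) 140 - 40532} = \frac{1}{41 \cdot 140 - 40532} = \frac{1}{5740 - 40532} = \frac{1}{-34792} = - \frac{1}{34792}$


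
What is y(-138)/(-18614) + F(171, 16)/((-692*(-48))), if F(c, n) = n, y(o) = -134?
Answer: 148399/19321332 ≈ 0.0076806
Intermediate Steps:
y(-138)/(-18614) + F(171, 16)/((-692*(-48))) = -134/(-18614) + 16/((-692*(-48))) = -134*(-1/18614) + 16/33216 = 67/9307 + 16*(1/33216) = 67/9307 + 1/2076 = 148399/19321332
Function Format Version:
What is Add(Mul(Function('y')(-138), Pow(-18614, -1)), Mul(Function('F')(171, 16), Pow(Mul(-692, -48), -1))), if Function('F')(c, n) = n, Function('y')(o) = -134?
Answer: Rational(148399, 19321332) ≈ 0.0076806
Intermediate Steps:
Add(Mul(Function('y')(-138), Pow(-18614, -1)), Mul(Function('F')(171, 16), Pow(Mul(-692, -48), -1))) = Add(Mul(-134, Pow(-18614, -1)), Mul(16, Pow(Mul(-692, -48), -1))) = Add(Mul(-134, Rational(-1, 18614)), Mul(16, Pow(33216, -1))) = Add(Rational(67, 9307), Mul(16, Rational(1, 33216))) = Add(Rational(67, 9307), Rational(1, 2076)) = Rational(148399, 19321332)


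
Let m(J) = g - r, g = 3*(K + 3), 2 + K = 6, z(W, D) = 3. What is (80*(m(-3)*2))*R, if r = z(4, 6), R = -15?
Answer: -43200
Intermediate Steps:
K = 4 (K = -2 + 6 = 4)
r = 3
g = 21 (g = 3*(4 + 3) = 3*7 = 21)
m(J) = 18 (m(J) = 21 - 1*3 = 21 - 3 = 18)
(80*(m(-3)*2))*R = (80*(18*2))*(-15) = (80*36)*(-15) = 2880*(-15) = -43200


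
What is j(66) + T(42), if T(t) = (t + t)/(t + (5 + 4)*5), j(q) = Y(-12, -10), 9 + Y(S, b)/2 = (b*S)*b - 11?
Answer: -70732/29 ≈ -2439.0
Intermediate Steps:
Y(S, b) = -40 + 2*S*b² (Y(S, b) = -18 + 2*((b*S)*b - 11) = -18 + 2*((S*b)*b - 11) = -18 + 2*(S*b² - 11) = -18 + 2*(-11 + S*b²) = -18 + (-22 + 2*S*b²) = -40 + 2*S*b²)
j(q) = -2440 (j(q) = -40 + 2*(-12)*(-10)² = -40 + 2*(-12)*100 = -40 - 2400 = -2440)
T(t) = 2*t/(45 + t) (T(t) = (2*t)/(t + 9*5) = (2*t)/(t + 45) = (2*t)/(45 + t) = 2*t/(45 + t))
j(66) + T(42) = -2440 + 2*42/(45 + 42) = -2440 + 2*42/87 = -2440 + 2*42*(1/87) = -2440 + 28/29 = -70732/29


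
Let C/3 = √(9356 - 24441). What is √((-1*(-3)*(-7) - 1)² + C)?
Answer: √(484 + 3*I*√15085) ≈ 23.37 + 7.8833*I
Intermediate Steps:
C = 3*I*√15085 (C = 3*√(9356 - 24441) = 3*√(-15085) = 3*(I*√15085) = 3*I*√15085 ≈ 368.46*I)
√((-1*(-3)*(-7) - 1)² + C) = √((-1*(-3)*(-7) - 1)² + 3*I*√15085) = √((3*(-7) - 1)² + 3*I*√15085) = √((-21 - 1)² + 3*I*√15085) = √((-22)² + 3*I*√15085) = √(484 + 3*I*√15085)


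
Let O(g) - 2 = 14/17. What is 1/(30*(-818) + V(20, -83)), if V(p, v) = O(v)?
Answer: -17/417132 ≈ -4.0755e-5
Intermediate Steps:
O(g) = 48/17 (O(g) = 2 + 14/17 = 48/17)
V(p, v) = 48/17
1/(30*(-818) + V(20, -83)) = 1/(30*(-818) + 48/17) = 1/(-24540 + 48/17) = 1/(-417132/17) = -17/417132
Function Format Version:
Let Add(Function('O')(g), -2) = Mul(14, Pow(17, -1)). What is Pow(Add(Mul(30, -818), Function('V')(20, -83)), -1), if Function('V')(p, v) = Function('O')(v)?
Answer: Rational(-17, 417132) ≈ -4.0755e-5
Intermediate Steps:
Function('O')(g) = Rational(48, 17) (Function('O')(g) = Add(2, Mul(14, Pow(17, -1))) = Add(2, Mul(14, Rational(1, 17))) = Add(2, Rational(14, 17)) = Rational(48, 17))
Function('V')(p, v) = Rational(48, 17)
Pow(Add(Mul(30, -818), Function('V')(20, -83)), -1) = Pow(Add(Mul(30, -818), Rational(48, 17)), -1) = Pow(Add(-24540, Rational(48, 17)), -1) = Pow(Rational(-417132, 17), -1) = Rational(-17, 417132)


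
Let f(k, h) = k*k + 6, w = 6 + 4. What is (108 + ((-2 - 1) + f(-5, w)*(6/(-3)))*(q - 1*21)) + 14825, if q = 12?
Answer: 15518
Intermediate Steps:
w = 10
f(k, h) = 6 + k² (f(k, h) = k² + 6 = 6 + k²)
(108 + ((-2 - 1) + f(-5, w)*(6/(-3)))*(q - 1*21)) + 14825 = (108 + ((-2 - 1) + (6 + (-5)²)*(6/(-3)))*(12 - 1*21)) + 14825 = (108 + (-3 + (6 + 25)*(6*(-⅓)))*(12 - 21)) + 14825 = (108 + (-3 + 31*(-2))*(-9)) + 14825 = (108 + (-3 - 62)*(-9)) + 14825 = (108 - 65*(-9)) + 14825 = (108 + 585) + 14825 = 693 + 14825 = 15518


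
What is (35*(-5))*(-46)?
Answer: 8050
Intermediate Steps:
(35*(-5))*(-46) = -175*(-46) = 8050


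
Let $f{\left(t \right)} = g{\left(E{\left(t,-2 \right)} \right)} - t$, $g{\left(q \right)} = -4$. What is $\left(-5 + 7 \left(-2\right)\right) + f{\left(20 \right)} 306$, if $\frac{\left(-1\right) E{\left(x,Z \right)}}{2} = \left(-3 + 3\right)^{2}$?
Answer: $-7363$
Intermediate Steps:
$E{\left(x,Z \right)} = 0$ ($E{\left(x,Z \right)} = - 2 \left(-3 + 3\right)^{2} = - 2 \cdot 0^{2} = \left(-2\right) 0 = 0$)
$f{\left(t \right)} = -4 - t$
$\left(-5 + 7 \left(-2\right)\right) + f{\left(20 \right)} 306 = \left(-5 + 7 \left(-2\right)\right) + \left(-4 - 20\right) 306 = \left(-5 - 14\right) + \left(-4 - 20\right) 306 = -19 - 7344 = -7363$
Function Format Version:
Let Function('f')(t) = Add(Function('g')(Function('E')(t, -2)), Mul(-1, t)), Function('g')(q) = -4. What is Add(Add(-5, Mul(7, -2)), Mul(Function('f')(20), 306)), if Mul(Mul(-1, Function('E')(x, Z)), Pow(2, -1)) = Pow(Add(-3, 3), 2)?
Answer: -7363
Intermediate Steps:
Function('E')(x, Z) = 0 (Function('E')(x, Z) = Mul(-2, Pow(Add(-3, 3), 2)) = Mul(-2, Pow(0, 2)) = Mul(-2, 0) = 0)
Function('f')(t) = Add(-4, Mul(-1, t))
Add(Add(-5, Mul(7, -2)), Mul(Function('f')(20), 306)) = Add(Add(-5, Mul(7, -2)), Mul(Add(-4, Mul(-1, 20)), 306)) = Add(Add(-5, -14), Mul(Add(-4, -20), 306)) = Add(-19, Mul(-24, 306)) = Add(-19, -7344) = -7363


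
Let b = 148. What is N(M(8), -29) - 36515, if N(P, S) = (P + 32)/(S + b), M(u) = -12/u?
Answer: -8690509/238 ≈ -36515.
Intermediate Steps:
N(P, S) = (32 + P)/(148 + S) (N(P, S) = (P + 32)/(S + 148) = (32 + P)/(148 + S))
N(M(8), -29) - 36515 = (32 - 12/8)/(148 - 29) - 36515 = (32 - 12*⅛)/119 - 36515 = (32 - 3/2)/119 - 36515 = (1/119)*(61/2) - 36515 = 61/238 - 36515 = -8690509/238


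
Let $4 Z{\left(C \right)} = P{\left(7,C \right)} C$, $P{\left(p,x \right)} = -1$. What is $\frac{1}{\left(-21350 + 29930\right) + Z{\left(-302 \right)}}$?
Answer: $\frac{2}{17311} \approx 0.00011553$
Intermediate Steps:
$Z{\left(C \right)} = - \frac{C}{4}$ ($Z{\left(C \right)} = \frac{\left(-1\right) C}{4} = - \frac{C}{4}$)
$\frac{1}{\left(-21350 + 29930\right) + Z{\left(-302 \right)}} = \frac{1}{\left(-21350 + 29930\right) - - \frac{151}{2}} = \frac{1}{8580 + \frac{151}{2}} = \frac{1}{\frac{17311}{2}} = \frac{2}{17311}$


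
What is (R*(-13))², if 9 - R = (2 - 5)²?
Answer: 0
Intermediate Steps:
R = 0 (R = 9 - (2 - 5)² = 9 - 1*(-3)² = 9 - 1*9 = 9 - 9 = 0)
(R*(-13))² = (0*(-13))² = 0² = 0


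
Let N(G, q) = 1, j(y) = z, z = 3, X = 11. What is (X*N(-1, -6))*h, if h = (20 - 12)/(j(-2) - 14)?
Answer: -8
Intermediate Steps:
j(y) = 3
h = -8/11 (h = (20 - 12)/(3 - 14) = 8/(-11) = 8*(-1/11) = -8/11 ≈ -0.72727)
(X*N(-1, -6))*h = (11*1)*(-8/11) = 11*(-8/11) = -8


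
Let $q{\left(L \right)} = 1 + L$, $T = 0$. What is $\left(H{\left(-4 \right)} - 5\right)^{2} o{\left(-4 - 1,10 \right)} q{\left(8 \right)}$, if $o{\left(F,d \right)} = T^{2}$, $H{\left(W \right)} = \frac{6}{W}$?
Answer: $0$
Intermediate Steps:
$o{\left(F,d \right)} = 0$ ($o{\left(F,d \right)} = 0^{2} = 0$)
$\left(H{\left(-4 \right)} - 5\right)^{2} o{\left(-4 - 1,10 \right)} q{\left(8 \right)} = \left(\frac{6}{-4} - 5\right)^{2} \cdot 0 \left(1 + 8\right) = \left(6 \left(- \frac{1}{4}\right) - 5\right)^{2} \cdot 0 \cdot 9 = \left(- \frac{3}{2} - 5\right)^{2} \cdot 0 \cdot 9 = \left(- \frac{13}{2}\right)^{2} \cdot 0 \cdot 9 = \frac{169}{4} \cdot 0 \cdot 9 = 0 \cdot 9 = 0$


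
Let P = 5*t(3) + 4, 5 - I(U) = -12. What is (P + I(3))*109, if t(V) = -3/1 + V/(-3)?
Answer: 109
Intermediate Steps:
t(V) = -3 - V/3 (t(V) = -3*1 + V*(-⅓) = -3 - V/3)
I(U) = 17 (I(U) = 5 - 1*(-12) = 5 + 12 = 17)
P = -16 (P = 5*(-3 - ⅓*3) + 4 = 5*(-3 - 1) + 4 = 5*(-4) + 4 = -20 + 4 = -16)
(P + I(3))*109 = (-16 + 17)*109 = 1*109 = 109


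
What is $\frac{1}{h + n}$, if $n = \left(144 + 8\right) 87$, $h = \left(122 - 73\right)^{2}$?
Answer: $\frac{1}{15625} \approx 6.4 \cdot 10^{-5}$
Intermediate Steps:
$h = 2401$ ($h = 49^{2} = 2401$)
$n = 13224$ ($n = 152 \cdot 87 = 13224$)
$\frac{1}{h + n} = \frac{1}{2401 + 13224} = \frac{1}{15625}$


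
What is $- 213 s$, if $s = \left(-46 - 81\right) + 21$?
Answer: $22578$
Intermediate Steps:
$s = -106$ ($s = -127 + 21 = -106$)
$- 213 s = \left(-213\right) \left(-106\right) = 22578$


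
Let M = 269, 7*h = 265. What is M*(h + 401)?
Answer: 826368/7 ≈ 1.1805e+5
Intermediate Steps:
h = 265/7 (h = (⅐)*265 = 265/7 ≈ 37.857)
M*(h + 401) = 269*(265/7 + 401) = 269*(3072/7) = 826368/7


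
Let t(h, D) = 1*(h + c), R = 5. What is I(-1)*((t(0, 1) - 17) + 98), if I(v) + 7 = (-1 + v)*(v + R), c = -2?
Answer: -1185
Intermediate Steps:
t(h, D) = -2 + h (t(h, D) = 1*(h - 2) = 1*(-2 + h) = -2 + h)
I(v) = -7 + (-1 + v)*(5 + v) (I(v) = -7 + (-1 + v)*(v + 5) = -7 + (-1 + v)*(5 + v))
I(-1)*((t(0, 1) - 17) + 98) = (-12 + (-1)² + 4*(-1))*(((-2 + 0) - 17) + 98) = (-12 + 1 - 4)*((-2 - 17) + 98) = -15*(-19 + 98) = -15*79 = -1185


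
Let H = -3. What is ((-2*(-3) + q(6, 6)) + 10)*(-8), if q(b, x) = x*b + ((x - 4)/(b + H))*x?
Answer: -448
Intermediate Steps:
q(b, x) = b*x + x*(-4 + x)/(-3 + b) (q(b, x) = x*b + ((x - 4)/(b - 3))*x = b*x + ((-4 + x)/(-3 + b))*x = b*x + x*(-4 + x)/(-3 + b))
((-2*(-3) + q(6, 6)) + 10)*(-8) = ((-2*(-3) + 6*(-4 + 6 + 6**2 - 3*6)/(-3 + 6)) + 10)*(-8) = ((6 + 6*(-4 + 6 + 36 - 18)/3) + 10)*(-8) = ((6 + 6*(1/3)*20) + 10)*(-8) = ((6 + 40) + 10)*(-8) = (46 + 10)*(-8) = 56*(-8) = -448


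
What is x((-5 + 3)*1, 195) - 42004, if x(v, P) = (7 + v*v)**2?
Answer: -41883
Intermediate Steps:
x(v, P) = (7 + v**2)**2
x((-5 + 3)*1, 195) - 42004 = (7 + ((-5 + 3)*1)**2)**2 - 42004 = (7 + (-2*1)**2)**2 - 42004 = (7 + (-2)**2)**2 - 42004 = (7 + 4)**2 - 42004 = 11**2 - 42004 = 121 - 42004 = -41883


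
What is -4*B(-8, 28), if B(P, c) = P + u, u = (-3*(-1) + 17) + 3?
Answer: -60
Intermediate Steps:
u = 23 (u = (3 + 17) + 3 = 20 + 3 = 23)
B(P, c) = 23 + P (B(P, c) = P + 23 = 23 + P)
-4*B(-8, 28) = -4*(23 - 8) = -4*15 = -60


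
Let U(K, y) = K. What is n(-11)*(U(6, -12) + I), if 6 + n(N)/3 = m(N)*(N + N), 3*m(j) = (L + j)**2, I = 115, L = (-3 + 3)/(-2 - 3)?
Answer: -324280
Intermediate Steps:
L = 0 (L = 0/(-5) = 0*(-1/5) = 0)
m(j) = j**2/3 (m(j) = (0 + j)**2/3 = j**2/3)
n(N) = -18 + 2*N**3 (n(N) = -18 + 3*((N**2/3)*(N + N)) = -18 + 3*((N**2/3)*(2*N)) = -18 + 3*(2*N**3/3) = -18 + 2*N**3)
n(-11)*(U(6, -12) + I) = (-18 + 2*(-11)**3)*(6 + 115) = (-18 + 2*(-1331))*121 = (-18 - 2662)*121 = -2680*121 = -324280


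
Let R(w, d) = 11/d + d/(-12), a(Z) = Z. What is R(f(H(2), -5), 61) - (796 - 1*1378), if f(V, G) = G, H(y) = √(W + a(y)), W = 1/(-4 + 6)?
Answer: 422435/732 ≈ 577.10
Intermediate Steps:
W = ½ (W = 1/2 = ½ ≈ 0.50000)
H(y) = √(½ + y)
R(w, d) = 11/d - d/12 (R(w, d) = 11/d + d*(-1/12) = 11/d - d/12)
R(f(H(2), -5), 61) - (796 - 1*1378) = (11/61 - 1/12*61) - (796 - 1*1378) = (11*(1/61) - 61/12) - (796 - 1378) = (11/61 - 61/12) - 1*(-582) = -3589/732 + 582 = 422435/732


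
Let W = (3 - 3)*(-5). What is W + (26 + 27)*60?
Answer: 3180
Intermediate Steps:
W = 0 (W = 0*(-5) = 0)
W + (26 + 27)*60 = 0 + (26 + 27)*60 = 0 + 53*60 = 0 + 3180 = 3180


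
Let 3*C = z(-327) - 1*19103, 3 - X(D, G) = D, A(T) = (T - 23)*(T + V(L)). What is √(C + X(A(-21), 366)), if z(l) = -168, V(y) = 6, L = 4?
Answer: I*√63726/3 ≈ 84.147*I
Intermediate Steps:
A(T) = (-23 + T)*(6 + T) (A(T) = (T - 23)*(T + 6) = (-23 + T)*(6 + T))
X(D, G) = 3 - D
C = -19271/3 (C = (-168 - 1*19103)/3 = (-168 - 19103)/3 = (⅓)*(-19271) = -19271/3 ≈ -6423.7)
√(C + X(A(-21), 366)) = √(-19271/3 + (3 - (-138 + (-21)² - 17*(-21)))) = √(-19271/3 + (3 - (-138 + 441 + 357))) = √(-19271/3 + (3 - 1*660)) = √(-19271/3 + (3 - 660)) = √(-19271/3 - 657) = √(-21242/3) = I*√63726/3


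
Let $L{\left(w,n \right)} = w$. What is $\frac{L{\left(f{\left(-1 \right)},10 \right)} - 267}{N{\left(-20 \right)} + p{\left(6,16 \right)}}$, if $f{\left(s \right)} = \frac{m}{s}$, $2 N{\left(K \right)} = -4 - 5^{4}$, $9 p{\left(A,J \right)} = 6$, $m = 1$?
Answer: $\frac{1608}{1883} \approx 0.85396$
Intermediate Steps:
$p{\left(A,J \right)} = \frac{2}{3}$ ($p{\left(A,J \right)} = \frac{1}{9} \cdot 6 = \frac{2}{3}$)
$N{\left(K \right)} = - \frac{629}{2}$ ($N{\left(K \right)} = \frac{-4 - 5^{4}}{2} = \frac{-4 - 625}{2} = \frac{1}{2} \left(-629\right) = - \frac{629}{2}$)
$f{\left(s \right)} = \frac{1}{s}$ ($f{\left(s \right)} = 1 \frac{1}{s} = \frac{1}{s}$)
$\frac{L{\left(f{\left(-1 \right)},10 \right)} - 267}{N{\left(-20 \right)} + p{\left(6,16 \right)}} = \frac{\frac{1}{-1} - 267}{- \frac{629}{2} + \frac{2}{3}} = \frac{-1 - 267}{- \frac{1883}{6}} = \left(-268\right) \left(- \frac{6}{1883}\right) = \frac{1608}{1883}$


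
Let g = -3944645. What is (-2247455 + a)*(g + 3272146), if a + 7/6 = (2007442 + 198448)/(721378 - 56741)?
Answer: 6027233222119842371/3987822 ≈ 1.5114e+12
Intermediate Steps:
a = 8582881/3987822 (a = -7/6 + (2007442 + 198448)/(721378 - 56741) = -7/6 + 2205890/664637 = 8582881/3987822 ≈ 2.1523)
(-2247455 + a)*(g + 3272146) = (-2247455 + 8582881/3987822)*(-3944645 + 3272146) = -8962441910129/3987822*(-672499) = 6027233222119842371/3987822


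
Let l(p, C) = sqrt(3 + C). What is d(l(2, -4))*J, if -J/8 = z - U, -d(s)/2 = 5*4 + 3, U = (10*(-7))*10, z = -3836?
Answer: -1154048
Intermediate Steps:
U = -700 (U = -70*10 = -700)
d(s) = -46 (d(s) = -2*(5*4 + 3) = -2*(20 + 3) = -2*23 = -46)
J = 25088 (J = -8*(-3836 - 1*(-700)) = -8*(-3836 + 700) = -8*(-3136) = 25088)
d(l(2, -4))*J = -46*25088 = -1154048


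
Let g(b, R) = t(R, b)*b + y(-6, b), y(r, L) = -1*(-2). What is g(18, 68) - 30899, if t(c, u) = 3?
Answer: -30843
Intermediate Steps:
y(r, L) = 2
g(b, R) = 2 + 3*b (g(b, R) = 3*b + 2 = 2 + 3*b)
g(18, 68) - 30899 = (2 + 3*18) - 30899 = (2 + 54) - 30899 = 56 - 30899 = -30843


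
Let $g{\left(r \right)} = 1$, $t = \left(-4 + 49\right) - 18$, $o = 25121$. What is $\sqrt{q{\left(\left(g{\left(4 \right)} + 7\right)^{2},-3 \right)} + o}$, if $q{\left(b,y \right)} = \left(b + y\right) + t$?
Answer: $3 \sqrt{2801} \approx 158.77$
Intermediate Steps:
$t = 27$ ($t = 45 - 18 = 27$)
$q{\left(b,y \right)} = 27 + b + y$ ($q{\left(b,y \right)} = \left(b + y\right) + 27 = 27 + b + y$)
$\sqrt{q{\left(\left(g{\left(4 \right)} + 7\right)^{2},-3 \right)} + o} = \sqrt{\left(27 + \left(1 + 7\right)^{2} - 3\right) + 25121} = \sqrt{\left(27 + 8^{2} - 3\right) + 25121} = \sqrt{\left(27 + 64 - 3\right) + 25121} = \sqrt{88 + 25121} = \sqrt{25209} = 3 \sqrt{2801}$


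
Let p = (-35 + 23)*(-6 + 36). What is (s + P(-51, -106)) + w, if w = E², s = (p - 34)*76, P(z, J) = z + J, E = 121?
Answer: -15460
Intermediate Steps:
P(z, J) = J + z
p = -360 (p = -12*30 = -360)
s = -29944 (s = (-360 - 34)*76 = -394*76 = -29944)
w = 14641 (w = 121² = 14641)
(s + P(-51, -106)) + w = (-29944 + (-106 - 51)) + 14641 = (-29944 - 157) + 14641 = -30101 + 14641 = -15460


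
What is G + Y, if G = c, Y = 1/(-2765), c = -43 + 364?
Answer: 887564/2765 ≈ 321.00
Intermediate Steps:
c = 321
Y = -1/2765 ≈ -0.00036166
G = 321
G + Y = 321 - 1/2765 = 887564/2765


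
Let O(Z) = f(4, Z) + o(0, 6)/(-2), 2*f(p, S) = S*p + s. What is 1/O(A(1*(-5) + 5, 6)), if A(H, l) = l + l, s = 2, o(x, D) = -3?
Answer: 2/53 ≈ 0.037736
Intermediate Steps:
A(H, l) = 2*l
f(p, S) = 1 + S*p/2 (f(p, S) = (S*p + 2)/2 = (2 + S*p)/2 = 1 + S*p/2)
O(Z) = 5/2 + 2*Z (O(Z) = (1 + (1/2)*Z*4) - 3/(-2) = (1 + 2*Z) - 3*(-1/2) = (1 + 2*Z) + 3/2 = 5/2 + 2*Z)
1/O(A(1*(-5) + 5, 6)) = 1/(5/2 + 2*(2*6)) = 1/(5/2 + 2*12) = 1/(5/2 + 24) = 1/(53/2) = 2/53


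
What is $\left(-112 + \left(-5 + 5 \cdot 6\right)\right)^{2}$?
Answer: $7569$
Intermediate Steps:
$\left(-112 + \left(-5 + 5 \cdot 6\right)\right)^{2} = \left(-112 + \left(-5 + 30\right)\right)^{2} = \left(-112 + 25\right)^{2} = \left(-87\right)^{2} = 7569$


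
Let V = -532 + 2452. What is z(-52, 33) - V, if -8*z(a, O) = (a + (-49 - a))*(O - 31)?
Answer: -7631/4 ≈ -1907.8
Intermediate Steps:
z(a, O) = -1519/8 + 49*O/8 (z(a, O) = -(a + (-49 - a))*(O - 31)/8 = -(-49)*(-31 + O)/8 = -(1519 - 49*O)/8 = -1519/8 + 49*O/8)
V = 1920
z(-52, 33) - V = (-1519/8 + (49/8)*33) - 1*1920 = (-1519/8 + 1617/8) - 1920 = 49/4 - 1920 = -7631/4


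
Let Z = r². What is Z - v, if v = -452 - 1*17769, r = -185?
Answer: 52446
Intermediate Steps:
v = -18221 (v = -452 - 17769 = -18221)
Z = 34225 (Z = (-185)² = 34225)
Z - v = 34225 - 1*(-18221) = 34225 + 18221 = 52446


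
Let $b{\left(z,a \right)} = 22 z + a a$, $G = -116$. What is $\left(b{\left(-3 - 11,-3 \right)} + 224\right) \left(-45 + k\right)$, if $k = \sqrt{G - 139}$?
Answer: $3375 - 75 i \sqrt{255} \approx 3375.0 - 1197.7 i$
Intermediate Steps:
$k = i \sqrt{255}$ ($k = \sqrt{-116 - 139} = \sqrt{-255} = i \sqrt{255} \approx 15.969 i$)
$b{\left(z,a \right)} = a^{2} + 22 z$ ($b{\left(z,a \right)} = 22 z + a^{2} = a^{2} + 22 z$)
$\left(b{\left(-3 - 11,-3 \right)} + 224\right) \left(-45 + k\right) = \left(\left(\left(-3\right)^{2} + 22 \left(-3 - 11\right)\right) + 224\right) \left(-45 + i \sqrt{255}\right) = \left(\left(9 + 22 \left(-14\right)\right) + 224\right) \left(-45 + i \sqrt{255}\right) = \left(\left(9 - 308\right) + 224\right) \left(-45 + i \sqrt{255}\right) = \left(-299 + 224\right) \left(-45 + i \sqrt{255}\right) = - 75 \left(-45 + i \sqrt{255}\right) = 3375 - 75 i \sqrt{255}$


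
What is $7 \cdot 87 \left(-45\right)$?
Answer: $-27405$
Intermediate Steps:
$7 \cdot 87 \left(-45\right) = 609 \left(-45\right) = -27405$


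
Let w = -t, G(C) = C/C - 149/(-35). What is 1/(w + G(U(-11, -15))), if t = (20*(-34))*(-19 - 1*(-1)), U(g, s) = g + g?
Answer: -35/428216 ≈ -8.1734e-5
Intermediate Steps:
U(g, s) = 2*g
G(C) = 184/35 (G(C) = 1 - 149*(-1/35) = 1 + 149/35 = 184/35)
t = 12240 (t = -680*(-19 + 1) = -680*(-18) = 12240)
w = -12240 (w = -1*12240 = -12240)
1/(w + G(U(-11, -15))) = 1/(-12240 + 184/35) = 1/(-428216/35) = -35/428216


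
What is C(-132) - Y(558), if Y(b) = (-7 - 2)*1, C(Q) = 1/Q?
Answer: 1187/132 ≈ 8.9924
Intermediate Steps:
Y(b) = -9 (Y(b) = -9*1 = -9)
C(-132) - Y(558) = 1/(-132) - 1*(-9) = -1/132 + 9 = 1187/132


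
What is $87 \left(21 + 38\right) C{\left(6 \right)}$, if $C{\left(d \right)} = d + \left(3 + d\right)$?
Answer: $76995$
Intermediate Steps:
$C{\left(d \right)} = 3 + 2 d$
$87 \left(21 + 38\right) C{\left(6 \right)} = 87 \left(21 + 38\right) \left(3 + 2 \cdot 6\right) = 87 \cdot 59 \left(3 + 12\right) = 5133 \cdot 15 = 76995$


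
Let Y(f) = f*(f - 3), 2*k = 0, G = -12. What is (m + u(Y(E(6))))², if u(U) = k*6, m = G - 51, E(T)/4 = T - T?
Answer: 3969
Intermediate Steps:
k = 0 (k = (½)*0 = 0)
E(T) = 0 (E(T) = 4*(T - T) = 4*0 = 0)
Y(f) = f*(-3 + f)
m = -63 (m = -12 - 51 = -63)
u(U) = 0 (u(U) = 0*6 = 0)
(m + u(Y(E(6))))² = (-63 + 0)² = (-63)² = 3969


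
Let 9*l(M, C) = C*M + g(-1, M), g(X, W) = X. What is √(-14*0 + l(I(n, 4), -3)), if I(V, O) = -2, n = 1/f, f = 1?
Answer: √5/3 ≈ 0.74536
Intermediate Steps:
n = 1 (n = 1/1 = 1*1 = 1)
l(M, C) = -⅑ + C*M/9 (l(M, C) = (C*M - 1)/9 = (-1 + C*M)/9 = -⅑ + C*M/9)
√(-14*0 + l(I(n, 4), -3)) = √(-14*0 + (-⅑ + (⅑)*(-3)*(-2))) = √(0 + (-⅑ + ⅔)) = √(0 + 5/9) = √(5/9) = √5/3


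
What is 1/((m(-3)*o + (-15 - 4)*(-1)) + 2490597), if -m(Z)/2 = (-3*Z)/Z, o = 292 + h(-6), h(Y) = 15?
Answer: 1/2492458 ≈ 4.0121e-7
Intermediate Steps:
o = 307 (o = 292 + 15 = 307)
m(Z) = 6 (m(Z) = -2*(-3*Z)/Z = -2*(-3) = 6)
1/((m(-3)*o + (-15 - 4)*(-1)) + 2490597) = 1/((6*307 + (-15 - 4)*(-1)) + 2490597) = 1/((1842 - 19*(-1)) + 2490597) = 1/((1842 + 19) + 2490597) = 1/(1861 + 2490597) = 1/2492458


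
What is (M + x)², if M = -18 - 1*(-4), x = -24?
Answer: 1444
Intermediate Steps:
M = -14 (M = -18 + 4 = -14)
(M + x)² = (-14 - 24)² = (-38)² = 1444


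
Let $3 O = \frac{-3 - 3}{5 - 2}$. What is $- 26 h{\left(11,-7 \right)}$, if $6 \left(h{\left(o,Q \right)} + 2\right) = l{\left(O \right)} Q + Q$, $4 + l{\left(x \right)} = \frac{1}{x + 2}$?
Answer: $- \frac{65}{4} \approx -16.25$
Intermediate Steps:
$O = - \frac{2}{3}$ ($O = \frac{\left(-3 - 3\right) \frac{1}{5 - 2}}{3} = \frac{\left(-6\right) \frac{1}{3}}{3} = \frac{1}{3} \left(-2\right) = - \frac{2}{3} \approx -0.66667$)
$l{\left(x \right)} = -4 + \frac{1}{2 + x}$ ($l{\left(x \right)} = -4 + \frac{1}{x + 2} = -4 + \frac{1}{2 + x}$)
$h{\left(o,Q \right)} = -2 - \frac{3 Q}{8}$ ($h{\left(o,Q \right)} = -2 + \frac{\frac{-7 - - \frac{8}{3}}{2 - \frac{2}{3}} Q + Q}{6} = -2 + \frac{\frac{-7 + \frac{8}{3}}{\frac{4}{3}} Q + Q}{6} = -2 + \frac{\frac{3}{4} \left(- \frac{13}{3}\right) Q + Q}{6} = -2 + \frac{- \frac{13 Q}{4} + Q}{6} = -2 + \frac{\left(- \frac{9}{4}\right) Q}{6} = -2 - \frac{3 Q}{8}$)
$- 26 h{\left(11,-7 \right)} = - 26 \left(-2 - - \frac{21}{8}\right) = - 26 \left(-2 + \frac{21}{8}\right) = \left(-26\right) \frac{5}{8} = - \frac{65}{4}$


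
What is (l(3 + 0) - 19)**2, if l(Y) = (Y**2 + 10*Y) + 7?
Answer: 729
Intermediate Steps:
l(Y) = 7 + Y**2 + 10*Y
(l(3 + 0) - 19)**2 = ((7 + (3 + 0)**2 + 10*(3 + 0)) - 19)**2 = ((7 + 3**2 + 10*3) - 19)**2 = ((7 + 9 + 30) - 19)**2 = (46 - 19)**2 = 27**2 = 729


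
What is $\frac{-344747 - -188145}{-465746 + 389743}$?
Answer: $\frac{156602}{76003} \approx 2.0605$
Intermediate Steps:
$\frac{-344747 - -188145}{-465746 + 389743} = \frac{-344747 + 188145}{-76003} = \left(-156602\right) \left(- \frac{1}{76003}\right) = \frac{156602}{76003}$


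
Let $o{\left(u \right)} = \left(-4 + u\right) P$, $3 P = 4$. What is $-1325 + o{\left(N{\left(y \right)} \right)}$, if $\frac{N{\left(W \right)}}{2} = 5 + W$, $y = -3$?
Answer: $-1325$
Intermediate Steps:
$P = \frac{4}{3}$ ($P = \frac{1}{3} \cdot 4 = \frac{4}{3} \approx 1.3333$)
$N{\left(W \right)} = 10 + 2 W$ ($N{\left(W \right)} = 2 \left(5 + W\right) = 10 + 2 W$)
$o{\left(u \right)} = - \frac{16}{3} + \frac{4 u}{3}$ ($o{\left(u \right)} = \left(-4 + u\right) \frac{4}{3} = - \frac{16}{3} + \frac{4 u}{3}$)
$-1325 + o{\left(N{\left(y \right)} \right)} = -1325 - \left(\frac{16}{3} - \frac{4 \left(10 + 2 \left(-3\right)\right)}{3}\right) = -1325 - \left(\frac{16}{3} - \frac{4 \left(10 - 6\right)}{3}\right) = -1325 + \left(- \frac{16}{3} + \frac{4}{3} \cdot 4\right) = -1325 + \left(- \frac{16}{3} + \frac{16}{3}\right) = -1325 + 0 = -1325$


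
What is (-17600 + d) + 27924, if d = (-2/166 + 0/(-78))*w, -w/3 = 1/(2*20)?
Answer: 34275683/3320 ≈ 10324.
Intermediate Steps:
w = -3/40 (w = -3/(2*20) = -3/40 ≈ -0.075000)
d = 3/3320 (d = (-2/166 + 0/(-78))*(-3/40) = (-2*1/166 + 0*(-1/78))*(-3/40) = (-1/83 + 0)*(-3/40) = -1/83*(-3/40) = 3/3320 ≈ 0.00090361)
(-17600 + d) + 27924 = (-17600 + 3/3320) + 27924 = -58431997/3320 + 27924 = 34275683/3320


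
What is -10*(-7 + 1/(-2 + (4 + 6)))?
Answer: 275/4 ≈ 68.750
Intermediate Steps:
-10*(-7 + 1/(-2 + (4 + 6))) = -10*(-7 + 1/(-2 + 10)) = -10*(-7 + 1/8) = -10*(-55/8) = 275/4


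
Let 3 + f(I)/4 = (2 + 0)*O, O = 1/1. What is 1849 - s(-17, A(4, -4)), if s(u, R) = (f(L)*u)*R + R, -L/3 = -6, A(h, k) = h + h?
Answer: 1297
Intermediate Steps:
A(h, k) = 2*h
L = 18 (L = -3*(-6) = 18)
O = 1 (O = 1*1 = 1)
f(I) = -4 (f(I) = -12 + 4*((2 + 0)*1) = -12 + 4*(2*1) = -12 + 4*2 = -12 + 8 = -4)
s(u, R) = R - 4*R*u (s(u, R) = (-4*u)*R + R = -4*R*u + R = R - 4*R*u)
1849 - s(-17, A(4, -4)) = 1849 - 2*4*(1 - 4*(-17)) = 1849 - 8*(1 + 68) = 1849 - 8*69 = 1849 - 1*552 = 1849 - 552 = 1297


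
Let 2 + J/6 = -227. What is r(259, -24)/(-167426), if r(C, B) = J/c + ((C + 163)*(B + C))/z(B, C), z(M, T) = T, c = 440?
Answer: -21639467/9539933480 ≈ -0.0022683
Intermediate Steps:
J = -1374 (J = -12 + 6*(-227) = -12 - 1362 = -1374)
r(C, B) = -687/220 + (163 + C)*(B + C)/C (r(C, B) = -1374/440 + ((C + 163)*(B + C))/C = -1374*1/440 + ((163 + C)*(B + C))/C = -687/220 + (163 + C)*(B + C)/C)
r(259, -24)/(-167426) = (35173/220 - 24 + 259 + 163*(-24)/259)/(-167426) = (35173/220 - 24 + 259 + 163*(-24)*(1/259))*(-1/167426) = (35173/220 - 24 + 259 - 3912/259)*(-1/167426) = (21639467/56980)*(-1/167426) = -21639467/9539933480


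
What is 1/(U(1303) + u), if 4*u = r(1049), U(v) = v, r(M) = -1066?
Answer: 2/2073 ≈ 0.00096478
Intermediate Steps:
u = -533/2 (u = (1/4)*(-1066) = -533/2 ≈ -266.50)
1/(U(1303) + u) = 1/(1303 - 533/2) = 1/(2073/2) = 2/2073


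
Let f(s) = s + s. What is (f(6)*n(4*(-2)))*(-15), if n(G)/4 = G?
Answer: 5760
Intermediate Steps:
n(G) = 4*G
f(s) = 2*s
(f(6)*n(4*(-2)))*(-15) = ((2*6)*(4*(4*(-2))))*(-15) = (12*(4*(-8)))*(-15) = (12*(-32))*(-15) = -384*(-15) = 5760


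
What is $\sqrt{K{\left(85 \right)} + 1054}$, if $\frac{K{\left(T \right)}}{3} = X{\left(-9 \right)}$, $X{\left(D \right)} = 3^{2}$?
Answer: $\sqrt{1081} \approx 32.879$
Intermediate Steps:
$X{\left(D \right)} = 9$
$K{\left(T \right)} = 27$ ($K{\left(T \right)} = 3 \cdot 9 = 27$)
$\sqrt{K{\left(85 \right)} + 1054} = \sqrt{27 + 1054} = \sqrt{1081}$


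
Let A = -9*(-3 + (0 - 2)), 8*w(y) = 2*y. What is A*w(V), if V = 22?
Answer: 495/2 ≈ 247.50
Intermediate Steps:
w(y) = y/4 (w(y) = (2*y)/8 = y/4)
A = 45 (A = -9*(-3 - 2) = -9*(-5) = 45)
A*w(V) = 45*((¼)*22) = 45*(11/2) = 495/2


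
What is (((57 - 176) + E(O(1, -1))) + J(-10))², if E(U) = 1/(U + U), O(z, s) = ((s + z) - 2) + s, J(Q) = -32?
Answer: 822649/36 ≈ 22851.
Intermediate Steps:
O(z, s) = -2 + z + 2*s (O(z, s) = (-2 + s + z) + s = -2 + z + 2*s)
E(U) = 1/(2*U)
(((57 - 176) + E(O(1, -1))) + J(-10))² = (((57 - 176) + 1/(2*(-2 + 1 + 2*(-1)))) - 32)² = ((-119 + 1/(2*(-2 + 1 - 2))) - 32)² = ((-119 + (½)/(-3)) - 32)² = ((-119 + (½)*(-⅓)) - 32)² = ((-119 - ⅙) - 32)² = (-715/6 - 32)² = (-907/6)² = 822649/36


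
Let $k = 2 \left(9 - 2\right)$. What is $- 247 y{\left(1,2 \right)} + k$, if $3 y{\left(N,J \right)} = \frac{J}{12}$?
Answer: $\frac{5}{18} \approx 0.27778$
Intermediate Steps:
$k = 14$ ($k = 2 \cdot 7 = 14$)
$y{\left(N,J \right)} = \frac{J}{36}$ ($y{\left(N,J \right)} = \frac{J \frac{1}{12}}{3} = \frac{\frac{1}{12} J}{3} = \frac{J}{36}$)
$- 247 y{\left(1,2 \right)} + k = - 247 \cdot \frac{1}{36} \cdot 2 + 14 = \left(-247\right) \frac{1}{18} + 14 = - \frac{247}{18} + 14 = \frac{5}{18}$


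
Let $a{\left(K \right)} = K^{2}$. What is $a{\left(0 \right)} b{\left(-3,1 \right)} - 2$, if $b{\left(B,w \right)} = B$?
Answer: $-2$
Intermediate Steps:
$a{\left(0 \right)} b{\left(-3,1 \right)} - 2 = 0^{2} \left(-3\right) - 2 = 0 \left(-3\right) - 2 = 0 - 2 = -2$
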